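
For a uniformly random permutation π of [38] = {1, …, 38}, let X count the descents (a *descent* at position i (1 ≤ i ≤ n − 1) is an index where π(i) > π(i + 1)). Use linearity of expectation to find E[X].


Write X = Σ X_I over i = 1, …, 37, with X_I the indicator of one descent.
There are 37 indicators.
For each fixed i, the pair (π(i), π(i+1)) is a uniformly random ordered pair of distinct values from {1, …, 38}; by symmetry P[π(i) > π(i+1)] = 1/2.
By linearity: E[X] = 37 · (1/2) = (38 − 1) · (1/2) = 37/2 ≈ 18.500000.

E[X] = 37/2 = 18.500000.


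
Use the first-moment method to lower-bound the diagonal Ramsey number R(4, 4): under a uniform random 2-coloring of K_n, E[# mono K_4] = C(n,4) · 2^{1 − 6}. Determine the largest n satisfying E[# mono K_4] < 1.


We need C(n, 4) · 2^{1 − 6} < 1, i.e. C(n, 4) < 2^{6 − 1} = 32.
Check values of n near the boundary:
  n = 4: C(4, 4) = 1; 1 < 32? YES
  n = 5: C(5, 4) = 5; 5 < 32? YES
  n = 6: C(6, 4) = 15; 15 < 32? YES
  n = 7: C(7, 4) = 35; 35 < 32? NO
  n = 8: C(8, 4) = 70; 70 < 32? NO
  n = 9: C(9, 4) = 126; 126 < 32? NO
The largest n with C(n, 4) < 32 is n = 6 (where E[X] = 15/32 ≈ 0.46875). Hence R(4, 4) > 6, i.e. R(4, 4) ≥ 7.

Largest n = 6; hence R(4, 4) > 6.


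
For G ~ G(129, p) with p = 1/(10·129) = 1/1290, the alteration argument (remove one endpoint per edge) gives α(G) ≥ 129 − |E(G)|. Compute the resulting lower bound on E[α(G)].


E[|E(G)|] = C(129, 2)·p = 8256 · (1/1290) = 32/5.
E[α(G)] ≥ n − E[|E(G)|] = 129 − 32/5 = 613/5.
Numerically: ≈ 122.60000.
(This is only a lower bound; the true E[α(G)] may be larger.)

E[α(G)] ≥ 613/5 ≈ 122.60000.


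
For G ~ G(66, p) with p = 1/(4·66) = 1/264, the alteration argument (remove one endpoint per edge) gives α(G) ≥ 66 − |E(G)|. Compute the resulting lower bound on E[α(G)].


E[|E(G)|] = C(66, 2)·p = 2145 · (1/264) = 65/8.
E[α(G)] ≥ n − E[|E(G)|] = 66 − 65/8 = 463/8.
Numerically: ≈ 57.875000.
(This is only a lower bound; the true E[α(G)] may be larger.)

E[α(G)] ≥ 463/8 ≈ 57.875000.


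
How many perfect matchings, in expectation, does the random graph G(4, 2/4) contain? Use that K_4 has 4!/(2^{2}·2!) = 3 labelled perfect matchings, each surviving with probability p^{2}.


K_4 has 4!/(2^{2}·2!) = 3 labelled perfect matchings.
For each such perfect matching H, let X_H = 1 if all 2 edges of H are present in G. Then P[X_H = 1] = p^{2} = (1/2)^{2} = 1/4.
Summing the indicators: E[X] = Σ_H E[X_H] = 3 · p^{2} = 3 · 1/4 = 3/4.
Numerically: E[X] ≈ 0.75.

E[X] = 3 · (1/2)^{2} = 3/4 ≈ 0.75.


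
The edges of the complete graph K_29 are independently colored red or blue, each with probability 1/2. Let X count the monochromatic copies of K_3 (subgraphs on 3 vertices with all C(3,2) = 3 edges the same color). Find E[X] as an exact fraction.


Let X = Σ_S X_S over the C(29, 3) = 3654 subsets S of size 3, where X_S = 1 if the K_3 on S is monochromatic.
For a fixed S, the K_3 on S has C(3, 2) = 3 edges. P[all 3 edges red] = (1/2)^3, and likewise for blue, so P[monochromatic] = 2·(1/2)^3 = 2^{1 − 3} = 1/4.
Summing: E[X] = C(29, 3) · 2^{1 − 3} = 3654 · 1/4 = 1827/2.
Numerically: E[X] ≈ 913.500000.

E[X] = C(29,3)·2^(1−C(3,2)) = 1827/2 ≈ 913.500000.


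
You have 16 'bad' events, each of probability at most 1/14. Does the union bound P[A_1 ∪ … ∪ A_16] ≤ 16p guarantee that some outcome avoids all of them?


Union bound: P[∪_{i=1}^{16} A_i] ≤ Σ_i P[A_i] ≤ 16·p = 16·(1/14) = 8/7.
Numerically: 8/7 ≈ 1.14286.
Is 8/7 < 1? NO.
Since the bound 8/7 is ≥ 1, the union bound is uninformative here; it does NOT by itself certify existence.

16·p = 8/7 ≈ 1.14286; existence NOT certified by the union bound.


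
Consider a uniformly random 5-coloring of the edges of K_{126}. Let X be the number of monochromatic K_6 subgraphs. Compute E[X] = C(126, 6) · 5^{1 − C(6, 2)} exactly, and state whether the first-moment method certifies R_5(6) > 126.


E[X] = C(126, 6) · 5^{1 − 15} = 4925156775 · 5^{−14} = 4925156775/6103515625.
As a reduced fraction: E[X] = 197006271/244140625 ≈ 0.8069377.
Is E[X] < 1? YES.
Since E[X] < 1, there exists a 5-coloring of K_{126} with no monochromatic K_6; hence R_5(6) > 126.

E[X] = 197006271/244140625 ≈ 0.8069377; E[X] < 1, so R_5(6) > 126.


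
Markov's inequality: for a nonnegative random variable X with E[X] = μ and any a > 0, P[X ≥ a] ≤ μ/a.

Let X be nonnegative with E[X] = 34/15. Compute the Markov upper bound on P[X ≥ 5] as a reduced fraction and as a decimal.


μ = E[X] = 34/15, a = 5.
Markov: P[X ≥ 5] ≤ μ/a = (34/15)/5 = 34/75.
Numerically: ≈ 0.453.
(Since a = 5 > μ = 2.267, the bound 34/75 is < 1 and informative.)

P[X ≥ 5] ≤ 34/75 ≈ 0.453.


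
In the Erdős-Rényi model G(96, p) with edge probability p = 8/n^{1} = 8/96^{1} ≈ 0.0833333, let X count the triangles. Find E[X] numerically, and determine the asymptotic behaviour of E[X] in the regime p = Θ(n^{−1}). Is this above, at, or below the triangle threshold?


Number of potential triangles: C(96, 3) = 142880.
Each occurs with probability p³ ≈ (0.0833333)³ ≈ 5.78703704e-04.
By linearity: E[X] = C(96, 3)·p³ ≈ 142880 · 5.78703704e-04 ≈ 82.685185.
Here α = 1, so p = 8/n is exactly at the triangle threshold p ~ 1/n. Asymptotically E[X] → c³/6 = 8³/6 = 256/3 ≈ 85.333333, a bounded constant. In this regime the triangle count is asymptotically Poisson(c³/6).

E[X] ≈ 82.685185; in regime p = Θ(1/n^{1}) E[X] stays bounded (at the triangle threshold p ~ 1/n).


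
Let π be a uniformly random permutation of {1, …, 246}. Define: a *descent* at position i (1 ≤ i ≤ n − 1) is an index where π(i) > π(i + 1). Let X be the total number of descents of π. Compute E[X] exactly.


Write X = Σ X_I over i = 1, …, 245, with X_I the indicator of one descent.
There are 245 indicators.
For each fixed i, the pair (π(i), π(i+1)) is a uniformly random ordered pair of distinct values from {1, …, 246}; by symmetry P[π(i) > π(i+1)] = 1/2.
By linearity: E[X] = 245 · (1/2) = (246 − 1) · (1/2) = 245/2 ≈ 122.500000.

E[X] = 245/2 = 122.500000.


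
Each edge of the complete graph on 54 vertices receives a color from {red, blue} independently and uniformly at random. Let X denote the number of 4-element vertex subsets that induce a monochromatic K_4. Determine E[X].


Let X = Σ_S X_S over the C(54, 4) = 316251 subsets S of size 4, where X_S = 1 if the K_4 on S is monochromatic.
For a fixed S, the K_4 on S has C(4, 2) = 6 edges. P[all 6 edges red] = (1/2)^6, and likewise for blue, so P[monochromatic] = 2·(1/2)^6 = 2^{1 − 6} = 1/32.
Summing: E[X] = C(54, 4) · 2^{1 − 6} = 316251 · 1/32 = 316251/32.
Numerically: E[X] ≈ 9882.84375.

E[X] = C(54,4)·2^(1−C(4,2)) = 316251/32 ≈ 9882.84375.


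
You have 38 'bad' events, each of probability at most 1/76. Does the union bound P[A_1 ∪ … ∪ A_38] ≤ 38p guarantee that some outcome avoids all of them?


Union bound: P[∪_{i=1}^{38} A_i] ≤ Σ_i P[A_i] ≤ 38·p = 38·(1/76) = 1/2.
Numerically: 1/2 ≈ 0.5000.
Is 1/2 < 1? YES.
Since P[∪ A_i] ≤ 1/2 < 1, the complement has P[∩ A_i^c] ≥ 1 − 1/2 = 1/2 > 0, so some outcome avoids every A_i.

38·p = 1/2 ≈ 0.5000; existence CERTIFIED by the union bound.


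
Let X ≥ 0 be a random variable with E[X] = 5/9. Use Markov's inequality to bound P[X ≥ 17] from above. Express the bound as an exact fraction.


μ = E[X] = 5/9, a = 17.
Markov: P[X ≥ 17] ≤ μ/a = (5/9)/17 = 5/153.
Numerically: ≈ 0.033.
(Since a = 17 > μ = 0.556, the bound 5/153 is < 1 and informative.)

P[X ≥ 17] ≤ 5/153 ≈ 0.033.


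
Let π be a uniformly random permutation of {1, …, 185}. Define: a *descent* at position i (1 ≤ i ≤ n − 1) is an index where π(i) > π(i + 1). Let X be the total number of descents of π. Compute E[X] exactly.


Write X = Σ X_I over i = 1, …, 184, with X_I the indicator of one descent.
There are 184 indicators.
For each fixed i, the pair (π(i), π(i+1)) is a uniformly random ordered pair of distinct values from {1, …, 185}; by symmetry P[π(i) > π(i+1)] = 1/2.
By linearity: E[X] = 184 · (1/2) = (185 − 1) · (1/2) = 92 ≈ 92.0000.

E[X] = 92 = 92.0000.


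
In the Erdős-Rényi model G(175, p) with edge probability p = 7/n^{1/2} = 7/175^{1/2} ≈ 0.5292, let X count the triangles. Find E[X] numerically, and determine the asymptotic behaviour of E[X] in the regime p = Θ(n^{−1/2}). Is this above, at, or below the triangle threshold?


Number of potential triangles: C(175, 3) = 877975.
Each occurs with probability p³ ≈ (0.5292)³ ≈ 1.481621e-01.
By linearity: E[X] = C(175, 3)·p³ ≈ 877975 · 1.481621e-01 ≈ 130082.5964.
Since α = 1/2 < 1, p = c/n^{1/2} ≫ 1/n is above the triangle threshold p ~ 1/n. Asymptotically E[X] ~ (c³/6)·n^{3(1−α)} = (7³/6)·n^{1.5} → ∞; triangles are abundant w.h.p.

E[X] ≈ 130082.5964; in regime p = Θ(1/n^{1/2}) E[X] diverges (above the triangle threshold p ~ 1/n).


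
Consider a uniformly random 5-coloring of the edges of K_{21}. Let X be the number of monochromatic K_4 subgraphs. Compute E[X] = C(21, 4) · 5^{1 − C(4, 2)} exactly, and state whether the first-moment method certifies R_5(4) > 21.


E[X] = C(21, 4) · 5^{1 − 6} = 5985 · 5^{−5} = 5985/3125.
As a reduced fraction: E[X] = 1197/625 ≈ 1.91520.
Is E[X] < 1? NO.
Since E[X] ≥ 1, the first-moment bound is inconclusive at n = 21; it does NOT by itself certify R_5(4) > 21.

E[X] = 1197/625 ≈ 1.91520; E[X] ≥ 1; first-moment method inconclusive here.


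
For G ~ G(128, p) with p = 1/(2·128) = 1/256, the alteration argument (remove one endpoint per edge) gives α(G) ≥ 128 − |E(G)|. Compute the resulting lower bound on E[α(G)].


E[|E(G)|] = C(128, 2)·p = 8128 · (1/256) = 127/4.
E[α(G)] ≥ n − E[|E(G)|] = 128 − 127/4 = 385/4.
Numerically: ≈ 96.250.
(This is only a lower bound; the true E[α(G)] may be larger.)

E[α(G)] ≥ 385/4 ≈ 96.250.


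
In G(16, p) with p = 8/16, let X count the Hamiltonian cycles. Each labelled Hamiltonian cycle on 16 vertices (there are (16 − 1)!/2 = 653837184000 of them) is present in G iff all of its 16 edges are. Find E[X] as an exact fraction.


K_16 has (16 − 1)!/2 = 653837184000 labelled Hamiltonian cycles.
For each such Hamiltonian cycle H, let X_H = 1 if all 16 edges of H are present in G. Then P[X_H = 1] = p^{16} = (1/2)^{16} = 1/65536.
By linearity of expectation: E[X] = Σ_H E[X_H] = 653837184000 · p^{16} = 653837184000 · 1/65536 = 638512875/64.
Numerically: E[X] ≈ 9.9768e+06.

E[X] = 653837184000 · (1/2)^{16} = 638512875/64 ≈ 9.9768e+06.


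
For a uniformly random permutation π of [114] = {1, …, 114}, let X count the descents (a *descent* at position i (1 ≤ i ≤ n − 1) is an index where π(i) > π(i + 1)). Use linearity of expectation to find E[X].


Write X = Σ X_I over i = 1, …, 113, with X_I the indicator of one descent.
There are 113 indicators.
For each fixed i, the pair (π(i), π(i+1)) is a uniformly random ordered pair of distinct values from {1, …, 114}; by symmetry P[π(i) > π(i+1)] = 1/2.
By linearity: E[X] = 113 · (1/2) = (114 − 1) · (1/2) = 113/2 ≈ 56.50000.

E[X] = 113/2 = 56.50000.


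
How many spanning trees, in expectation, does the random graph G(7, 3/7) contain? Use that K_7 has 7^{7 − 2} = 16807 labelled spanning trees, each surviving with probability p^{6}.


K_7 has 7^{7 − 2} = 16807 labelled spanning trees.
For each such spanning tree H, let X_H = 1 if all 6 edges of H are present in G. Then P[X_H = 1] = p^{6} = (3/7)^{6} = 729/117649.
Summing the indicators: E[X] = Σ_H E[X_H] = 16807 · p^{6} = 16807 · 729/117649 = 729/7.
Numerically: E[X] ≈ 104.1.

E[X] = 16807 · (3/7)^{6} = 729/7 ≈ 104.1.


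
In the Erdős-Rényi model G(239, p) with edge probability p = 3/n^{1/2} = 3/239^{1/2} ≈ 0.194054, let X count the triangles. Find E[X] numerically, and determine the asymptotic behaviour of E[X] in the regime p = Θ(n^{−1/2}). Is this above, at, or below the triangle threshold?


Number of potential triangles: C(239, 3) = 2246839.
Each occurs with probability p³ ≈ (0.194054)³ ≈ 7.30746784e-03.
By linearity: E[X] = C(239, 3)·p³ ≈ 2246839 · 7.30746784e-03 ≈ 16418.703735.
Since α = 1/2 < 1, p = c/n^{1/2} ≫ 1/n is above the triangle threshold p ~ 1/n. Asymptotically E[X] ~ (c³/6)·n^{3(1−α)} = (3³/6)·n^{1.5} → ∞; triangles are abundant w.h.p.

E[X] ≈ 16418.703735; in regime p = Θ(1/n^{1/2}) E[X] diverges (above the triangle threshold p ~ 1/n).


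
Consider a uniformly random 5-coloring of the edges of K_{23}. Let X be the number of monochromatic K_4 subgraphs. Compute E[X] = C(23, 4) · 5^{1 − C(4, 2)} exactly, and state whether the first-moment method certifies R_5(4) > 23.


E[X] = C(23, 4) · 5^{1 − 6} = 8855 · 5^{−5} = 8855/3125.
As a reduced fraction: E[X] = 1771/625 ≈ 2.8336000.
Is E[X] < 1? NO.
Since E[X] ≥ 1, the first-moment bound is inconclusive at n = 23; it does NOT by itself certify R_5(4) > 23.

E[X] = 1771/625 ≈ 2.8336000; E[X] ≥ 1; first-moment method inconclusive here.


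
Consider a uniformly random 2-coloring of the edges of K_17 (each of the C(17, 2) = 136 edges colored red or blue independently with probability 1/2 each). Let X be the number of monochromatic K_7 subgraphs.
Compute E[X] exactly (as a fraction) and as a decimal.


Let X = Σ_S X_S over the C(17, 7) = 19448 subsets S of size 7, where X_S = 1 if the K_7 on S is monochromatic.
For a fixed S, the K_7 on S has C(7, 2) = 21 edges. P[all 21 edges red] = (1/2)^21, and likewise for blue, so P[monochromatic] = 2·(1/2)^21 = 2^{1 − 21} = 1/1048576.
Summing: E[X] = C(17, 7) · 2^{1 − 21} = 19448 · 1/1048576 = 2431/131072.
Numerically: E[X] ≈ 0.018547.

E[X] = C(17,7)·2^(1−C(7,2)) = 2431/131072 ≈ 0.018547.


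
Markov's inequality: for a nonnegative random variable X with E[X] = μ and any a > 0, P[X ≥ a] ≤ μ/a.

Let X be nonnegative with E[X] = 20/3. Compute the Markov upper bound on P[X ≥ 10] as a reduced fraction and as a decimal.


μ = E[X] = 20/3, a = 10.
Markov: P[X ≥ 10] ≤ μ/a = (20/3)/10 = 2/3.
Numerically: ≈ 0.66667.
(Since a = 10 > μ = 6.66667, the bound 2/3 is < 1 and informative.)

P[X ≥ 10] ≤ 2/3 ≈ 0.66667.


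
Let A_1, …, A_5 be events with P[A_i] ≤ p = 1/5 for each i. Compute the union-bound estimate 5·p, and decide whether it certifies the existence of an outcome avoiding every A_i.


Union bound: P[∪_{i=1}^{5} A_i] ≤ Σ_i P[A_i] ≤ 5·p = 5·(1/5) = 1.
Numerically: 1 ≈ 1.00000.
Is 1 < 1? NO.
Since the bound 1 is ≥ 1, the union bound is uninformative here; it does NOT by itself certify existence.

5·p = 1 ≈ 1.00000; existence NOT certified by the union bound.


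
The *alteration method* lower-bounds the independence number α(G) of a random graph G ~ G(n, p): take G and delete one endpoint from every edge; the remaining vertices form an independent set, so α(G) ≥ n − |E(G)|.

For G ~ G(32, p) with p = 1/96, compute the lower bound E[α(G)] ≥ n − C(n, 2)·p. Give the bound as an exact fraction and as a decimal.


E[|E(G)|] = C(32, 2)·p = 496 · (1/96) = 31/6.
E[α(G)] ≥ n − E[|E(G)|] = 32 − 31/6 = 161/6.
Numerically: ≈ 26.8333.
(This is only a lower bound; the true E[α(G)] may be larger.)

E[α(G)] ≥ 161/6 ≈ 26.8333.


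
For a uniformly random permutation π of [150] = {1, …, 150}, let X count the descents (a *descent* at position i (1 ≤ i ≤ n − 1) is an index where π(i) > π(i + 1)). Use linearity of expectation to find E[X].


Write X = Σ X_I over i = 1, …, 149, with X_I the indicator of one descent.
There are 149 indicators.
For each fixed i, the pair (π(i), π(i+1)) is a uniformly random ordered pair of distinct values from {1, …, 150}; by symmetry P[π(i) > π(i+1)] = 1/2.
By linearity: E[X] = 149 · (1/2) = (150 − 1) · (1/2) = 149/2 ≈ 74.500000.

E[X] = 149/2 = 74.500000.


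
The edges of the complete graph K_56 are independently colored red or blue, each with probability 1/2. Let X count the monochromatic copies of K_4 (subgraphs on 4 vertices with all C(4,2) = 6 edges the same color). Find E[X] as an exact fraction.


Let X = Σ_S X_S over the C(56, 4) = 367290 subsets S of size 4, where X_S = 1 if the K_4 on S is monochromatic.
For a fixed S, the K_4 on S has C(4, 2) = 6 edges. P[all 6 edges red] = (1/2)^6, and likewise for blue, so P[monochromatic] = 2·(1/2)^6 = 2^{1 − 6} = 1/32.
By linearity of expectation: E[X] = C(56, 4) · 2^{1 − 6} = 367290 · 1/32 = 183645/16.
Numerically: E[X] ≈ 11477.812.

E[X] = C(56,4)·2^(1−C(4,2)) = 183645/16 ≈ 11477.812.


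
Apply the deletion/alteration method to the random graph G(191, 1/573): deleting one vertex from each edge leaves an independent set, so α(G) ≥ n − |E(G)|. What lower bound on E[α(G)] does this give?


E[|E(G)|] = C(191, 2)·p = 18145 · (1/573) = 95/3.
E[α(G)] ≥ n − E[|E(G)|] = 191 − 95/3 = 478/3.
Numerically: ≈ 159.333333.
(This is only a lower bound; the true E[α(G)] may be larger.)

E[α(G)] ≥ 478/3 ≈ 159.333333.


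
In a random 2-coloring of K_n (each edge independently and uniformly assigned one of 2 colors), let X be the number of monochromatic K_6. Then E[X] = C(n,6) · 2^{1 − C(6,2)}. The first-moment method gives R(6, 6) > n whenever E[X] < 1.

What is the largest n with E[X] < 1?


We need C(n, 6) · 2^{1 − 15} < 1, i.e. C(n, 6) < 2^{15 − 1} = 16384.
Check values of n near the boundary:
  n = 12: C(12, 6) = 924; 924 < 16384? YES
  n = 13: C(13, 6) = 1716; 1716 < 16384? YES
  n = 14: C(14, 6) = 3003; 3003 < 16384? YES
  n = 15: C(15, 6) = 5005; 5005 < 16384? YES
  n = 16: C(16, 6) = 8008; 8008 < 16384? YES
  n = 17: C(17, 6) = 12376; 12376 < 16384? YES
  n = 18: C(18, 6) = 18564; 18564 < 16384? NO
  n = 19: C(19, 6) = 27132; 27132 < 16384? NO
The largest n with C(n, 6) < 16384 is n = 17 (where E[X] = 1547/2048 ≈ 0.755). Hence R(6, 6) > 17, i.e. R(6, 6) ≥ 18.

Largest n = 17; hence R(6, 6) > 17.


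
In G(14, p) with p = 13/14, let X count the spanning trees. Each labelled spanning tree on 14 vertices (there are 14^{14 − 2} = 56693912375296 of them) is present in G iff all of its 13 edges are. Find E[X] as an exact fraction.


K_14 has 14^{14 − 2} = 56693912375296 labelled spanning trees.
For each such spanning tree H, let X_H = 1 if all 13 edges of H are present in G. Then P[X_H = 1] = p^{13} = (13/14)^{13} = 302875106592253/793714773254144.
By linearity of expectation: E[X] = Σ_H E[X_H] = 56693912375296 · p^{13} = 56693912375296 · 302875106592253/793714773254144 = 302875106592253/14.
Numerically: E[X] ≈ 2.16339e+13.

E[X] = 56693912375296 · (13/14)^{13} = 302875106592253/14 ≈ 2.16339e+13.


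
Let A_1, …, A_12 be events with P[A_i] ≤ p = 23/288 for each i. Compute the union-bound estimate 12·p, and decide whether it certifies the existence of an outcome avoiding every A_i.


Union bound: P[∪_{i=1}^{12} A_i] ≤ Σ_i P[A_i] ≤ 12·p = 12·(23/288) = 23/24.
Numerically: 23/24 ≈ 0.9583333.
Is 23/24 < 1? YES.
Since P[∪ A_i] ≤ 23/24 < 1, the complement has P[∩ A_i^c] ≥ 1 − 23/24 = 1/24 > 0, so some outcome avoids every A_i.

12·p = 23/24 ≈ 0.9583333; existence CERTIFIED by the union bound.


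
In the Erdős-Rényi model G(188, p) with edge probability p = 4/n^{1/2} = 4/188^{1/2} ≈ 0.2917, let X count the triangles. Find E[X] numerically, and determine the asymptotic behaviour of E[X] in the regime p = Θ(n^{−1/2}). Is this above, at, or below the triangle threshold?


Number of potential triangles: C(188, 3) = 1089836.
Each occurs with probability p³ ≈ (0.2917)³ ≈ 2.482808e-02.
By linearity: E[X] = C(188, 3)·p³ ≈ 1089836 · 2.482808e-02 ≈ 27058.5394.
Since α = 1/2 < 1, p = c/n^{1/2} ≫ 1/n is above the triangle threshold p ~ 1/n. Asymptotically E[X] ~ (c³/6)·n^{3(1−α)} = (4³/6)·n^{1.5} → ∞; triangles are abundant w.h.p.

E[X] ≈ 27058.5394; in regime p = Θ(1/n^{1/2}) E[X] diverges (above the triangle threshold p ~ 1/n).


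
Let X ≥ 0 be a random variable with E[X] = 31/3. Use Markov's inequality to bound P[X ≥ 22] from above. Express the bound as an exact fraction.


μ = E[X] = 31/3, a = 22.
Markov: P[X ≥ 22] ≤ μ/a = (31/3)/22 = 31/66.
Numerically: ≈ 0.46970.
(Since a = 22 > μ = 10.33333, the bound 31/66 is < 1 and informative.)

P[X ≥ 22] ≤ 31/66 ≈ 0.46970.


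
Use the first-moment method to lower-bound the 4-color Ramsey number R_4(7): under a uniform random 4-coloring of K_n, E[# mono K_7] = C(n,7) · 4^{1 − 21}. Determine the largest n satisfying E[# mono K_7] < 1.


We need C(n, 7) · 4^{1 − 21} < 1, i.e. C(n, 7) < 4^{21 − 1} = 1099511627776.
Check values of n near the boundary:
  n = 176: C(176, 7) = 919790691600; 919790691600 < 1099511627776? YES
  n = 177: C(177, 7) = 957664425960; 957664425960 < 1099511627776? YES
  n = 178: C(178, 7) = 996867063280; 996867063280 < 1099511627776? YES
  n = 179: C(179, 7) = 1037437234460; 1037437234460 < 1099511627776? YES
  n = 180: C(180, 7) = 1079414463600; 1079414463600 < 1099511627776? YES
  n = 181: C(181, 7) = 1122839183400; 1122839183400 < 1099511627776? NO
  n = 182: C(182, 7) = 1167752750736; 1167752750736 < 1099511627776? NO
  n = 183: C(183, 7) = 1214197462413; 1214197462413 < 1099511627776? NO
The largest n with C(n, 7) < 1099511627776 is n = 180 (where E[X] = 67463403975/68719476736 ≈ 0.981722). Hence R_4(7) > 180, i.e. R_4(7) ≥ 181.

Largest n = 180; hence R_4(7) > 180.


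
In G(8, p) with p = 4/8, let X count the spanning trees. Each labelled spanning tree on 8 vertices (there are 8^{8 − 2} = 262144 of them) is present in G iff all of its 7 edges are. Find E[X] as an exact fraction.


K_8 has 8^{8 − 2} = 262144 labelled spanning trees.
For each such spanning tree H, let X_H = 1 if all 7 edges of H are present in G. Then P[X_H = 1] = p^{7} = (1/2)^{7} = 1/128.
By linearity of expectation: E[X] = Σ_H E[X_H] = 262144 · p^{7} = 262144 · 1/128 = 2048.
Numerically: E[X] ≈ 2.05e+03.

E[X] = 262144 · (1/2)^{7} = 2048 ≈ 2.05e+03.


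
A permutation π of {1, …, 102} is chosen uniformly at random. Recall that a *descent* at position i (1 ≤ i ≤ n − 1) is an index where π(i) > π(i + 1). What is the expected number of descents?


Write X = Σ X_I over i = 1, …, 101, with X_I the indicator of one descent.
There are 101 indicators.
For each fixed i, the pair (π(i), π(i+1)) is a uniformly random ordered pair of distinct values from {1, …, 102}; by symmetry P[π(i) > π(i+1)] = 1/2.
By linearity: E[X] = 101 · (1/2) = (102 − 1) · (1/2) = 101/2 ≈ 50.500000.

E[X] = 101/2 = 50.500000.


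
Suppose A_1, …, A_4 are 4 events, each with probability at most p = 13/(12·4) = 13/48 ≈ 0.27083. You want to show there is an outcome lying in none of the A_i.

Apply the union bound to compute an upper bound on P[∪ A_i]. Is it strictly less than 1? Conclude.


Union bound: P[∪_{i=1}^{4} A_i] ≤ Σ_i P[A_i] ≤ 4·p = 4·(13/48) = 13/12.
Numerically: 13/12 ≈ 1.08333.
Is 13/12 < 1? NO.
Since the bound 13/12 is ≥ 1, the union bound is uninformative here; it does NOT by itself certify existence.

4·p = 13/12 ≈ 1.08333; existence NOT certified by the union bound.


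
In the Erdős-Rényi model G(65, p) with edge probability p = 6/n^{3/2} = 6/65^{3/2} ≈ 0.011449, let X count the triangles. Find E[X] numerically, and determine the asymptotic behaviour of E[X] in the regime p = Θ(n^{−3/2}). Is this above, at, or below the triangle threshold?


Number of potential triangles: C(65, 3) = 43680.
Each occurs with probability p³ ≈ (0.011449)³ ≈ 1.5008720e-06.
By linearity: E[X] = C(65, 3)·p³ ≈ 43680 · 1.5008720e-06 ≈ 0.06556.
Since α = 3/2 > 1, p = c/n^{3/2} = o(1/n) is below the triangle threshold p ~ 1/n. Asymptotically E[X] ~ (c³/6)·n^{3(1−α)} = (6³/6)·n^{-1.5} → 0, so by Markov's inequality G has no triangles w.h.p.

E[X] ≈ 0.06556; in regime p = Θ(1/n^{3/2}) E[X] tends to 0 (below the triangle threshold p ~ 1/n).


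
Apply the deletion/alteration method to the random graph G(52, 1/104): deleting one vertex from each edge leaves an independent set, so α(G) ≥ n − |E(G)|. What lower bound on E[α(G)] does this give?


E[|E(G)|] = C(52, 2)·p = 1326 · (1/104) = 51/4.
E[α(G)] ≥ n − E[|E(G)|] = 52 − 51/4 = 157/4.
Numerically: ≈ 39.2500.
(This is only a lower bound; the true E[α(G)] may be larger.)

E[α(G)] ≥ 157/4 ≈ 39.2500.


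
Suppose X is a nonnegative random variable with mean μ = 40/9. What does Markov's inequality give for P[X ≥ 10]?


μ = E[X] = 40/9, a = 10.
Markov: P[X ≥ 10] ≤ μ/a = (40/9)/10 = 4/9.
Numerically: ≈ 0.444.
(Since a = 10 > μ = 4.444, the bound 4/9 is < 1 and informative.)

P[X ≥ 10] ≤ 4/9 ≈ 0.444.


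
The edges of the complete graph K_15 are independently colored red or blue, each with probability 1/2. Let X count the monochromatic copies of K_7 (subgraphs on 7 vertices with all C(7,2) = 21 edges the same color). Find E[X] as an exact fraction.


Let X = Σ_S X_S over the C(15, 7) = 6435 subsets S of size 7, where X_S = 1 if the K_7 on S is monochromatic.
For a fixed S, the K_7 on S has C(7, 2) = 21 edges. P[all 21 edges red] = (1/2)^21, and likewise for blue, so P[monochromatic] = 2·(1/2)^21 = 2^{1 − 21} = 1/1048576.
By linearity: E[X] = C(15, 7) · 2^{1 − 21} = 6435 · 1/1048576 = 6435/1048576.
Numerically: E[X] ≈ 0.0061.

E[X] = C(15,7)·2^(1−C(7,2)) = 6435/1048576 ≈ 0.0061.


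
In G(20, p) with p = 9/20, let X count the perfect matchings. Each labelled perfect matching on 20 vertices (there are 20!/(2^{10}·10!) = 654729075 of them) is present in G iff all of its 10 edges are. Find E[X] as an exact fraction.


K_20 has 20!/(2^{10}·10!) = 654729075 labelled perfect matchings.
For each such perfect matching H, let X_H = 1 if all 10 edges of H are present in G. Then P[X_H = 1] = p^{10} = (9/20)^{10} = 3486784401/10240000000000.
By linearity: E[X] = Σ_H E[X_H] = 654729075 · p^{10} = 654729075 · 3486784401/10240000000000 = 91315965023646363/409600000000.
Numerically: E[X] ≈ 2.2294e+05.

E[X] = 654729075 · (9/20)^{10} = 91315965023646363/409600000000 ≈ 2.2294e+05.


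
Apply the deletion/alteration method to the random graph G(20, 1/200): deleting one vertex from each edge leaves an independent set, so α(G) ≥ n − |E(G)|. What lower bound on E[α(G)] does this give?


E[|E(G)|] = C(20, 2)·p = 190 · (1/200) = 19/20.
E[α(G)] ≥ n − E[|E(G)|] = 20 − 19/20 = 381/20.
Numerically: ≈ 19.05000.
(This is only a lower bound; the true E[α(G)] may be larger.)

E[α(G)] ≥ 381/20 ≈ 19.05000.


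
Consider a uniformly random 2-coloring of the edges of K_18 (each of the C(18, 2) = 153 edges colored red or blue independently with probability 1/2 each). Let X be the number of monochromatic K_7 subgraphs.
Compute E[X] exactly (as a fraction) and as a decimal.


Let X = Σ_S X_S over the C(18, 7) = 31824 subsets S of size 7, where X_S = 1 if the K_7 on S is monochromatic.
For a fixed S, the K_7 on S has C(7, 2) = 21 edges. P[all 21 edges red] = (1/2)^21, and likewise for blue, so P[monochromatic] = 2·(1/2)^21 = 2^{1 − 21} = 1/1048576.
By linearity of expectation: E[X] = C(18, 7) · 2^{1 − 21} = 31824 · 1/1048576 = 1989/65536.
Numerically: E[X] ≈ 0.0303.

E[X] = C(18,7)·2^(1−C(7,2)) = 1989/65536 ≈ 0.0303.


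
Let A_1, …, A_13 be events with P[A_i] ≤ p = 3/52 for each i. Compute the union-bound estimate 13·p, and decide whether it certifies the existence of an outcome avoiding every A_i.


Union bound: P[∪_{i=1}^{13} A_i] ≤ Σ_i P[A_i] ≤ 13·p = 13·(3/52) = 3/4.
Numerically: 3/4 ≈ 0.750.
Is 3/4 < 1? YES.
Since P[∪ A_i] ≤ 3/4 < 1, the complement has P[∩ A_i^c] ≥ 1 − 3/4 = 1/4 > 0, so some outcome avoids every A_i.

13·p = 3/4 ≈ 0.750; existence CERTIFIED by the union bound.


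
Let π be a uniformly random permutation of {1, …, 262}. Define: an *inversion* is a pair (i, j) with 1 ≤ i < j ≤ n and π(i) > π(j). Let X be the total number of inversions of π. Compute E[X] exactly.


Write X = Σ X_I over the C(262, 2) = 34191 pairs i < j, with X_I the indicator of one inversion.
There are 34191 indicators.
For each fixed pair i < j, the values π(i) and π(j) are two distinct elements of {1, …, 262} in uniformly random order; by symmetry P[π(i) > π(j)] = 1/2.
By linearity: E[X] = 34191 · (1/2) = C(262, 2) · (1/2) = 34191/2 = 34191/2 ≈ 17095.5000.

E[X] = 34191/2 = 17095.5000.


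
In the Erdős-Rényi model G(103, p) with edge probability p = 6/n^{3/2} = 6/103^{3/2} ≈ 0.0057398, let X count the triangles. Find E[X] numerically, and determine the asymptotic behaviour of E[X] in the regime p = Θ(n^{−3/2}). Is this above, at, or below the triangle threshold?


Number of potential triangles: C(103, 3) = 176851.
Each occurs with probability p³ ≈ (0.0057398)³ ≈ 1.8909770e-07.
By linearity: E[X] = C(103, 3)·p³ ≈ 176851 · 1.8909770e-07 ≈ 0.03344.
Since α = 3/2 > 1, p = c/n^{3/2} = o(1/n) is below the triangle threshold p ~ 1/n. Asymptotically E[X] ~ (c³/6)·n^{3(1−α)} = (6³/6)·n^{-1.5} → 0, so by Markov's inequality G has no triangles w.h.p.

E[X] ≈ 0.03344; in regime p = Θ(1/n^{3/2}) E[X] tends to 0 (below the triangle threshold p ~ 1/n).


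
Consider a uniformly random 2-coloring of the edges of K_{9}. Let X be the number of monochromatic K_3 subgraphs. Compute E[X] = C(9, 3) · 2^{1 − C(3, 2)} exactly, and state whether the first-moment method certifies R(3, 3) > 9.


E[X] = C(9, 3) · 2^{1 − 3} = 84 · 2^{−2} = 84/4.
As a reduced fraction: E[X] = 21 ≈ 21.0000.
Is E[X] < 1? NO.
Since E[X] ≥ 1, the first-moment bound is inconclusive at n = 9; it does NOT by itself certify R(3, 3) > 9.

E[X] = 21 ≈ 21.0000; E[X] ≥ 1; first-moment method inconclusive here.


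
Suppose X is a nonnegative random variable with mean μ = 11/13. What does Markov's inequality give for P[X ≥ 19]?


μ = E[X] = 11/13, a = 19.
Markov: P[X ≥ 19] ≤ μ/a = (11/13)/19 = 11/247.
Numerically: ≈ 0.04453.
(Since a = 19 > μ = 0.84615, the bound 11/247 is < 1 and informative.)

P[X ≥ 19] ≤ 11/247 ≈ 0.04453.


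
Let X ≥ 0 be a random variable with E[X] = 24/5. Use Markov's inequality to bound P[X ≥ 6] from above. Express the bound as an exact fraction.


μ = E[X] = 24/5, a = 6.
Markov: P[X ≥ 6] ≤ μ/a = (24/5)/6 = 4/5.
Numerically: ≈ 0.800.
(Since a = 6 > μ = 4.800, the bound 4/5 is < 1 and informative.)

P[X ≥ 6] ≤ 4/5 ≈ 0.800.


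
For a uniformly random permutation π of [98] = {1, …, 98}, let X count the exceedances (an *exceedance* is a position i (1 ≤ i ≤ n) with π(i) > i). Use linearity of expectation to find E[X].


Write X = Σ_{i=1}^{98} X_i, where X_i = 1_{π(i) > i}.
For each fixed i, π(i) is uniform over {1, …, 98} (marginal of a uniform permutation), so P[π(i) > i] = (n − i)/n. Summing: Σ_{i=1}^{98} (n − i)/n = (0 + 1 + … + 97)/98 = 98(98 − 1)/(2·98) = (98 − 1)/2.
Hence E[X] = Σ_{i=1}^{98} (98 − i)/98 = 97/2 ≈ 48.500000.

E[X] = 97/2 = 48.500000.


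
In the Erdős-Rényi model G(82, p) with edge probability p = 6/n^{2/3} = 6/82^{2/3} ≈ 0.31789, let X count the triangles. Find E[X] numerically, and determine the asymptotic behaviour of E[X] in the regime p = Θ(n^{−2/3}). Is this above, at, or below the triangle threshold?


Number of potential triangles: C(82, 3) = 88560.
Each occurs with probability p³ ≈ (0.31789)³ ≈ 3.2123736e-02.
By linearity: E[X] = C(82, 3)·p³ ≈ 88560 · 3.2123736e-02 ≈ 2844.87805.
Since α = 2/3 < 1, p = c/n^{2/3} ≫ 1/n is above the triangle threshold p ~ 1/n. Asymptotically E[X] ~ (c³/6)·n^{3(1−α)} = (6³/6)·n^{1} → ∞; triangles are abundant w.h.p.

E[X] ≈ 2844.87805; in regime p = Θ(1/n^{2/3}) E[X] diverges (above the triangle threshold p ~ 1/n).


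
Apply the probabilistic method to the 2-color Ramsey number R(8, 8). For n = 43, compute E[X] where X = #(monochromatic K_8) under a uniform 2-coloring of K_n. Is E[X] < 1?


E[X] = C(43, 8) · 2^{1 − 28} = 145008513 · 2^{−27} = 145008513/134217728.
As a reduced fraction: E[X] = 145008513/134217728 ≈ 1.080.
Is E[X] < 1? NO.
Since E[X] ≥ 1, the first-moment bound is inconclusive at n = 43; it does NOT by itself certify R(8, 8) > 43.

E[X] = 145008513/134217728 ≈ 1.080; E[X] ≥ 1; first-moment method inconclusive here.


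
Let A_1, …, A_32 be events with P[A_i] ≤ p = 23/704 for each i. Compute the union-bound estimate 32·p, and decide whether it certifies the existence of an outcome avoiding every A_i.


Union bound: P[∪_{i=1}^{32} A_i] ≤ Σ_i P[A_i] ≤ 32·p = 32·(23/704) = 23/22.
Numerically: 23/22 ≈ 1.0454545.
Is 23/22 < 1? NO.
Since the bound 23/22 is ≥ 1, the union bound is uninformative here; it does NOT by itself certify existence.

32·p = 23/22 ≈ 1.0454545; existence NOT certified by the union bound.


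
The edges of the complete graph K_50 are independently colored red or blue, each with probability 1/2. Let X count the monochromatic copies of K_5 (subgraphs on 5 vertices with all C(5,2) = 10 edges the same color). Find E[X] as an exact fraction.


Let X = Σ_S X_S over the C(50, 5) = 2118760 subsets S of size 5, where X_S = 1 if the K_5 on S is monochromatic.
For a fixed S, the K_5 on S has C(5, 2) = 10 edges. P[all 10 edges red] = (1/2)^10, and likewise for blue, so P[monochromatic] = 2·(1/2)^10 = 2^{1 − 10} = 1/512.
Summing: E[X] = C(50, 5) · 2^{1 − 10} = 2118760 · 1/512 = 264845/64.
Numerically: E[X] ≈ 4138.203125.

E[X] = C(50,5)·2^(1−C(5,2)) = 264845/64 ≈ 4138.203125.


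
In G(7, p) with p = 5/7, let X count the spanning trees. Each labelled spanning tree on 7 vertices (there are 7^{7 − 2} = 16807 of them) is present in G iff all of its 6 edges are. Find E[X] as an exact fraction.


K_7 has 7^{7 − 2} = 16807 labelled spanning trees.
For each such spanning tree H, let X_H = 1 if all 6 edges of H are present in G. Then P[X_H = 1] = p^{6} = (5/7)^{6} = 15625/117649.
Summing the indicators: E[X] = Σ_H E[X_H] = 16807 · p^{6} = 16807 · 15625/117649 = 15625/7.
Numerically: E[X] ≈ 2.23e+03.

E[X] = 16807 · (5/7)^{6} = 15625/7 ≈ 2.23e+03.


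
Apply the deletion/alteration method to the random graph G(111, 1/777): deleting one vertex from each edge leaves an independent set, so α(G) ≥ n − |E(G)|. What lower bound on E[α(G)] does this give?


E[|E(G)|] = C(111, 2)·p = 6105 · (1/777) = 55/7.
E[α(G)] ≥ n − E[|E(G)|] = 111 − 55/7 = 722/7.
Numerically: ≈ 103.14286.
(This is only a lower bound; the true E[α(G)] may be larger.)

E[α(G)] ≥ 722/7 ≈ 103.14286.


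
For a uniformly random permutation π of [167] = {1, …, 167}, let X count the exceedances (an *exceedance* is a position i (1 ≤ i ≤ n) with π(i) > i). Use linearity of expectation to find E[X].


Write X = Σ_{i=1}^{167} X_i, where X_i = 1_{π(i) > i}.
For each fixed i, π(i) is uniform over {1, …, 167} (marginal of a uniform permutation), so P[π(i) > i] = (n − i)/n. Summing: Σ_{i=1}^{167} (n − i)/n = (0 + 1 + … + 166)/167 = 167(167 − 1)/(2·167) = (167 − 1)/2.
Hence E[X] = Σ_{i=1}^{167} (167 − i)/167 = 83 ≈ 83.000.

E[X] = 83 = 83.000.


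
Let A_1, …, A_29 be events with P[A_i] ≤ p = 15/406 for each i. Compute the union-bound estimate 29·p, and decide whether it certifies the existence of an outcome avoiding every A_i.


Union bound: P[∪_{i=1}^{29} A_i] ≤ Σ_i P[A_i] ≤ 29·p = 29·(15/406) = 15/14.
Numerically: 15/14 ≈ 1.07143.
Is 15/14 < 1? NO.
Since the bound 15/14 is ≥ 1, the union bound is uninformative here; it does NOT by itself certify existence.

29·p = 15/14 ≈ 1.07143; existence NOT certified by the union bound.


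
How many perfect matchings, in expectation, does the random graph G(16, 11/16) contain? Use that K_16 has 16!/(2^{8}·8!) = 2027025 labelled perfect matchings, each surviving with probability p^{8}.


K_16 has 16!/(2^{8}·8!) = 2027025 labelled perfect matchings.
For each such perfect matching H, let X_H = 1 if all 8 edges of H are present in G. Then P[X_H = 1] = p^{8} = (11/16)^{8} = 214358881/4294967296.
Summing the indicators: E[X] = Σ_H E[X_H] = 2027025 · p^{8} = 2027025 · 214358881/4294967296 = 434510810759025/4294967296.
Numerically: E[X] ≈ 101167.

E[X] = 2027025 · (11/16)^{8} = 434510810759025/4294967296 ≈ 101167.


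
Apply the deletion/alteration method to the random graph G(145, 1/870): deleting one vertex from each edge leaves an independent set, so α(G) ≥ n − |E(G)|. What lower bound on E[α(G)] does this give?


E[|E(G)|] = C(145, 2)·p = 10440 · (1/870) = 12.
E[α(G)] ≥ n − E[|E(G)|] = 145 − 12 = 133.
Numerically: ≈ 133.0000.
(This is only a lower bound; the true E[α(G)] may be larger.)

E[α(G)] ≥ 133 ≈ 133.0000.


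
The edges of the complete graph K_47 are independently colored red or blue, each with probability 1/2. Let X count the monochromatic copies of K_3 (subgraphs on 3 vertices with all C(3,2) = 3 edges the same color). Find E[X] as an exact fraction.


Let X = Σ_S X_S over the C(47, 3) = 16215 subsets S of size 3, where X_S = 1 if the K_3 on S is monochromatic.
For a fixed S, the K_3 on S has C(3, 2) = 3 edges. P[all 3 edges red] = (1/2)^3, and likewise for blue, so P[monochromatic] = 2·(1/2)^3 = 2^{1 − 3} = 1/4.
Summing: E[X] = C(47, 3) · 2^{1 − 3} = 16215 · 1/4 = 16215/4.
Numerically: E[X] ≈ 4053.7500.

E[X] = C(47,3)·2^(1−C(3,2)) = 16215/4 ≈ 4053.7500.


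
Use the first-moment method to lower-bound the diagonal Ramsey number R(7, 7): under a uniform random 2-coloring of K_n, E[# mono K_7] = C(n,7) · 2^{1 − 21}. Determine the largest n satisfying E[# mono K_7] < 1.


We need C(n, 7) · 2^{1 − 21} < 1, i.e. C(n, 7) < 2^{21 − 1} = 1048576.
Check values of n near the boundary:
  n = 24: C(24, 7) = 346104; 346104 < 1048576? YES
  n = 25: C(25, 7) = 480700; 480700 < 1048576? YES
  n = 26: C(26, 7) = 657800; 657800 < 1048576? YES
  n = 27: C(27, 7) = 888030; 888030 < 1048576? YES
  n = 28: C(28, 7) = 1184040; 1184040 < 1048576? NO
The largest n with C(n, 7) < 1048576 is n = 27 (where E[X] = 444015/524288 ≈ 0.8468914). Hence R(7, 7) > 27, i.e. R(7, 7) ≥ 28.

Largest n = 27; hence R(7, 7) > 27.


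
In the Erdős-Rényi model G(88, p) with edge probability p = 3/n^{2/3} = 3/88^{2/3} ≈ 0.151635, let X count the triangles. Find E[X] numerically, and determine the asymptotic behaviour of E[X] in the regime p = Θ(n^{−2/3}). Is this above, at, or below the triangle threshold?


Number of potential triangles: C(88, 3) = 109736.
Each occurs with probability p³ ≈ (0.151635)³ ≈ 3.48657025e-03.
By linearity: E[X] = C(88, 3)·p³ ≈ 109736 · 3.48657025e-03 ≈ 382.602273.
Since α = 2/3 < 1, p = c/n^{2/3} ≫ 1/n is above the triangle threshold p ~ 1/n. Asymptotically E[X] ~ (c³/6)·n^{3(1−α)} = (3³/6)·n^{1} → ∞; triangles are abundant w.h.p.

E[X] ≈ 382.602273; in regime p = Θ(1/n^{2/3}) E[X] diverges (above the triangle threshold p ~ 1/n).


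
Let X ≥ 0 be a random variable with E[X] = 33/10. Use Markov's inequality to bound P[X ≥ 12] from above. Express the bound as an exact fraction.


μ = E[X] = 33/10, a = 12.
Markov: P[X ≥ 12] ≤ μ/a = (33/10)/12 = 11/40.
Numerically: ≈ 0.275000.
(Since a = 12 > μ = 3.300000, the bound 11/40 is < 1 and informative.)

P[X ≥ 12] ≤ 11/40 ≈ 0.275000.


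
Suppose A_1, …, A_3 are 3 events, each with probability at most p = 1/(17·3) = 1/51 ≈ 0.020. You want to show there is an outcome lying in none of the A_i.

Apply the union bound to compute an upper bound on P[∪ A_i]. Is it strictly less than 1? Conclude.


Union bound: P[∪_{i=1}^{3} A_i] ≤ Σ_i P[A_i] ≤ 3·p = 3·(1/51) = 1/17.
Numerically: 1/17 ≈ 0.059.
Is 1/17 < 1? YES.
Since P[∪ A_i] ≤ 1/17 < 1, the complement has P[∩ A_i^c] ≥ 1 − 1/17 = 16/17 > 0, so some outcome avoids every A_i.

3·p = 1/17 ≈ 0.059; existence CERTIFIED by the union bound.
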